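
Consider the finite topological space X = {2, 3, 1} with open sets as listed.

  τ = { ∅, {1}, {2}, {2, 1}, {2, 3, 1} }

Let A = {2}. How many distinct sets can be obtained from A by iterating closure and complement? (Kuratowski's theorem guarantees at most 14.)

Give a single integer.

4

cl via duality: int({3, 1}) = {1}, so X∖{1} = {2, 3}
Write k for closure, c for complement:
  1. A     = {2}
  2. kA    = {2, 3}
  3. cA    = {3, 1}
  4. ckA   = {1}
applying k or c yields no new set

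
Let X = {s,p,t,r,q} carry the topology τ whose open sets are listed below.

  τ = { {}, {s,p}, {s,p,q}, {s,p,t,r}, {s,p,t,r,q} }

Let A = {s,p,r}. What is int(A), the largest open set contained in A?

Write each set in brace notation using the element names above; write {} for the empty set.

{s,p}

open subsets of A: {}, {s,p}; so int(A) = {s,p}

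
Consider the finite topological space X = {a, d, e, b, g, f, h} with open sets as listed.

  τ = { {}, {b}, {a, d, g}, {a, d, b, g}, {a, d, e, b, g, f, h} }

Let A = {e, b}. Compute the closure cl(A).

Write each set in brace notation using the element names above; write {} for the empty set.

{e, b, f, h}

cl via duality: int({a, d, g, f, h}) = {a, d, g}, so X∖{a, d, g} = {e, b, f, h}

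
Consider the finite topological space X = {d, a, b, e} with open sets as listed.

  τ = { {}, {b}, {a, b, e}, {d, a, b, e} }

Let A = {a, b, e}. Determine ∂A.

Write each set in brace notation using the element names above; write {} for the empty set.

interior: largest open inside A is {a, b, e} (from {}, {b}, {a, b, e})
cl via duality: int({d}) = {}, so X∖{} = {d, a, b, e}
cl∖int = {d}

{d}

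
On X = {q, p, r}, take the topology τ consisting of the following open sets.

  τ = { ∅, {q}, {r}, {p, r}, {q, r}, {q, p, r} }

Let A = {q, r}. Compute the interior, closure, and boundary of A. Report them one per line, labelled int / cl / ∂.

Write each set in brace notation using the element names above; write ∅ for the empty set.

int(A) = {q, r}
cl(A)  = {q, p, r}
∂A     = {p}

U open, U⊆A: ∅, {q}, {r}, {q, r}. int(A) = ⋃ = {q, r}
X∖A={p}, int(X∖A)=∅, hence cl(A)={q, p, r}
∂A: remove int from cl → {p}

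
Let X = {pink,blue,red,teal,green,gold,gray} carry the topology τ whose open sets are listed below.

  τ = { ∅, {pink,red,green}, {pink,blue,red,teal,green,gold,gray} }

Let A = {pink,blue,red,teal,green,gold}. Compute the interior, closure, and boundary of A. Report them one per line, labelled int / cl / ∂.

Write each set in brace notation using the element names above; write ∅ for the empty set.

int(A) = {pink,red,green}
cl(A)  = {pink,blue,red,teal,green,gold,gray}
∂A     = {blue,teal,gold,gray}

opens ⊆ A: ∅, {pink,red,green}; union → int = {pink,red,green}
complement {gray}; its interior ∅; cl(A) = X∖∅ = {pink,blue,red,teal,green,gold,gray}
boundary = {pink,blue,red,teal,green,gold,gray} ∖ {pink,red,green} = {blue,teal,gold,gray}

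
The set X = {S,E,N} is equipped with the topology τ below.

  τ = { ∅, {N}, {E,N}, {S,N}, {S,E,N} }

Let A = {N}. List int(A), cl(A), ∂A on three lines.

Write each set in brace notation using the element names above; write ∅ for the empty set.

int(A) = {N}
cl(A)  = {S,E,N}
∂A     = {S,E}

interior: largest open inside A is {N} (from ∅, {N})
cl via duality: int({S,E}) = ∅, so X∖∅ = {S,E,N}
cl∖int = {S,E}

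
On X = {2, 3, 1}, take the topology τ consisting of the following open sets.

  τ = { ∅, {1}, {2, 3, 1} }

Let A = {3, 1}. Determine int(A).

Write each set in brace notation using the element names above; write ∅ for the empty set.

interior: largest open inside A is {1} (from ∅, {1})

{1}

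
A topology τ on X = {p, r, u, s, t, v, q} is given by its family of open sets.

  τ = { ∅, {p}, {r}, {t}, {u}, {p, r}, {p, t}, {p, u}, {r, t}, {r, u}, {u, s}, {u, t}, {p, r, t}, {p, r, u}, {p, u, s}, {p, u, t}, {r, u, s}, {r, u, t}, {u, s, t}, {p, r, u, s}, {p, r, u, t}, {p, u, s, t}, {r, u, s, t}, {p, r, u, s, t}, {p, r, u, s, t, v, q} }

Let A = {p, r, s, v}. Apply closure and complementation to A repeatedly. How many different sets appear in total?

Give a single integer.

8

X∖A={u, t, q}, int(X∖A)={u, t}, hence cl(A)={p, r, s, v, q}
Orbit (k=closure, c=complement):
  1. A     = {p, r, s, v}
  2. kA    = {p, r, s, v, q}
  3. cA    = {u, t, q}
  4. ckA   = {u, t}
  5. kcA   = {u, s, t, v, q}
  6. ckcA  = {p, r}
  7. kckcA = {p, r, v, q}
  8. ckckcA = {u, s, t}
(closed under both — stop)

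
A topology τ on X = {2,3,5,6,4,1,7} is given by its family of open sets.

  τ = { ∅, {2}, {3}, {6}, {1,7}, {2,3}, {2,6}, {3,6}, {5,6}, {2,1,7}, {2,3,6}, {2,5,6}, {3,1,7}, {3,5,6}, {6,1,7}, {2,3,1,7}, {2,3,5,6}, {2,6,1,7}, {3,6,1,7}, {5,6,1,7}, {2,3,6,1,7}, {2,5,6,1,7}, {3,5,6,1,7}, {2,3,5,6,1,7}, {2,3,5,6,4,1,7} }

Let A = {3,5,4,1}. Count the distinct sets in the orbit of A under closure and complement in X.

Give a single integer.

closure: X∖int(X∖A) = X∖{2,6} = {3,5,4,1,7}
Let k=closure and c=complement:
  1. A     = {3,5,4,1}
  2. kA    = {3,5,4,1,7}
  3. cA    = {2,6,7}
  4. ckA   = {2,6}
  5. kcA   = {2,5,6,4,1,7}
  6. kckA  = {2,5,6,4}
  7. ckcA  = {3}
  8. ckckA = {3,1,7}
  9. kckcA = {3,4}
  10. kckckA = {3,4,1,7}
  11. ckckcA = {2,5,6,1,7}
  12. ckckckA = {2,5,6}
— saturated at 12

12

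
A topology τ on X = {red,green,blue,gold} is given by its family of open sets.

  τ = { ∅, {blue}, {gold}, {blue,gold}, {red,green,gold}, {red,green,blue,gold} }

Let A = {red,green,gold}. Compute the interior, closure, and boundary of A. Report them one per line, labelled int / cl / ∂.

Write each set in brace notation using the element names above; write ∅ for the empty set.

interior: largest open inside A is {red,green,gold} (from ∅, {gold}, {red,green,gold})
cl via duality: int({blue}) = {blue}, so X∖{blue} = {red,green,gold}
cl∖int = ∅

int(A) = {red,green,gold}
cl(A)  = {red,green,gold}
∂A     = ∅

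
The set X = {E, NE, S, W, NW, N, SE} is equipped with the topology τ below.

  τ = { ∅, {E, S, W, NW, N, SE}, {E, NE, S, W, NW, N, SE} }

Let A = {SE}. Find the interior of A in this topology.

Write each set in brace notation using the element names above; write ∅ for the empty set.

∅

interior: largest open inside A is ∅ (from ∅)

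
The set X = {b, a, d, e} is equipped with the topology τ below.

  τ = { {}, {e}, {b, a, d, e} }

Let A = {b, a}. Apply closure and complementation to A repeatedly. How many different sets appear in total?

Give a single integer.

complement {d, e}; its interior {e}; cl(A) = X∖{e} = {b, a, d}
With k = closure, c = complement:
  1. A     = {b, a}
  2. kA    = {b, a, d}
  3. cA    = {d, e}
  4. ckA   = {e}
  5. kcA   = {b, a, d, e}
  6. ckcA  = {}
k, c of each give nothing new

6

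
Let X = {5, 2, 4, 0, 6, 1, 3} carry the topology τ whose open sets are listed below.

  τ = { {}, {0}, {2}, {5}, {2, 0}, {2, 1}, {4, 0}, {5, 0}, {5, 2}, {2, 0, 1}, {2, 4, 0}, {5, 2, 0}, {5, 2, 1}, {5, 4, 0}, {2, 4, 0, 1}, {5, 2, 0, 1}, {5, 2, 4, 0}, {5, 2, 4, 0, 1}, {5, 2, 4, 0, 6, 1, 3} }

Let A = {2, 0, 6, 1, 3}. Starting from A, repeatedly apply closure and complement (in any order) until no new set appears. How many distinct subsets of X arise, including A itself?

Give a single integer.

8

X∖A={5, 4}, int(X∖A)={5}, hence cl(A)={2, 4, 0, 6, 1, 3}
Orbit (k=closure, c=complement):
  1. A     = {2, 0, 6, 1, 3}
  2. kA    = {2, 4, 0, 6, 1, 3}
  3. cA    = {5, 4}
  4. ckA   = {5}
  5. kcA   = {5, 4, 6, 3}
  6. kckA  = {5, 6, 3}
  7. ckcA  = {2, 0, 1}
  8. ckckA = {2, 4, 0, 1}
(closed under both — stop)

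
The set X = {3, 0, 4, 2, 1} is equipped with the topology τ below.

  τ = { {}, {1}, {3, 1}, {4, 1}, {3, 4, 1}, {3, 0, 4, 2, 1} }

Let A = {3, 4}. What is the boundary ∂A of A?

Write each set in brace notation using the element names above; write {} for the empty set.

U open, U⊆A: {}. int(A) = ⋃ = {}
X∖A={0, 2, 1}, int(X∖A)={1}, hence cl(A)={3, 0, 4, 2}
∂A: remove int from cl → {3, 0, 4, 2}

{3, 0, 4, 2}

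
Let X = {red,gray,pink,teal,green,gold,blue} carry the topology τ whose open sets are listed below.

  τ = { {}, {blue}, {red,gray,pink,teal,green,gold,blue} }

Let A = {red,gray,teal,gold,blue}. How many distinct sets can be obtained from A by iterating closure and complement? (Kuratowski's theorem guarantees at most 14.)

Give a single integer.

6

cl via duality: int({pink,green}) = {}, so X∖{} = {red,gray,pink,teal,green,gold,blue}
Write k for closure, c for complement:
  1. A     = {red,gray,teal,gold,blue}
  2. kA    = {red,gray,pink,teal,green,gold,blue}
  3. cA    = {pink,green}
  4. ckA   = {}
  5. kcA   = {red,gray,pink,teal,green,gold}
  6. ckcA  = {blue}
applying k or c yields no new set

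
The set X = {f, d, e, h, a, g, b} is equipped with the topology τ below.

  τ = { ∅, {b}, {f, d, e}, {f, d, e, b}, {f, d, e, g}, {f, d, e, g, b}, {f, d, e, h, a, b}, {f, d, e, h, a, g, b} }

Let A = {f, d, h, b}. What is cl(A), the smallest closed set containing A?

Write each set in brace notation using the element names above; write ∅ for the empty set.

{f, d, e, h, a, g, b}

cl via duality: int({e, a, g}) = ∅, so X∖∅ = {f, d, e, h, a, g, b}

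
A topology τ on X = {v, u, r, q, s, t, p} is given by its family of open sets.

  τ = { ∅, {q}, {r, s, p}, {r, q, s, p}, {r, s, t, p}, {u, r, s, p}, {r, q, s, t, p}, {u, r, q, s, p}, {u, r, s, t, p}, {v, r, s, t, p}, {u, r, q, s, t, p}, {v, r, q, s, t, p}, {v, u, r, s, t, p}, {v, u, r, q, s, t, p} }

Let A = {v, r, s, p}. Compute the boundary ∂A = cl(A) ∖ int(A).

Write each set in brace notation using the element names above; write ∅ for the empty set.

{v, u, t}

opens ⊆ A: ∅, {r, s, p}; union → int = {r, s, p}
complement {u, q, t}; its interior {q}; cl(A) = X∖{q} = {v, u, r, s, t, p}
boundary = {v, u, r, s, t, p} ∖ {r, s, p} = {v, u, t}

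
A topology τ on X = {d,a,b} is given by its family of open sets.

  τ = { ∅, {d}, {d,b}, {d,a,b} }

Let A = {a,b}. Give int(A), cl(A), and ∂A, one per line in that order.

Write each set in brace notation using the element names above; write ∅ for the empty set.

opens ⊆ A: ∅; union → int = ∅
complement {d}; its interior {d}; cl(A) = X∖{d} = {a,b}
boundary = {a,b} ∖ ∅ = {a,b}

int(A) = ∅
cl(A)  = {a,b}
∂A     = {a,b}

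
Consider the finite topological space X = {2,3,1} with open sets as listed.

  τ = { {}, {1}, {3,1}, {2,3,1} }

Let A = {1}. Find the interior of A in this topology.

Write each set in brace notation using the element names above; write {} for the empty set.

{1}

open subsets of A: {}, {1}; so int(A) = {1}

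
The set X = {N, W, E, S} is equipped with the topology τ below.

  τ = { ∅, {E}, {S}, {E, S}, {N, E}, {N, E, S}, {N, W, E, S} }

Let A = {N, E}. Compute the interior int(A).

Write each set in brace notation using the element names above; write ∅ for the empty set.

opens ⊆ A: ∅, {E}, {N, E}; union → int = {N, E}

{N, E}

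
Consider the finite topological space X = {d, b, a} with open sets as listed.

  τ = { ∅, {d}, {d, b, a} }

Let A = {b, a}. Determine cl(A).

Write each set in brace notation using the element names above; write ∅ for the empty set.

{b, a}

cl via duality: int({d}) = {d}, so X∖{d} = {b, a}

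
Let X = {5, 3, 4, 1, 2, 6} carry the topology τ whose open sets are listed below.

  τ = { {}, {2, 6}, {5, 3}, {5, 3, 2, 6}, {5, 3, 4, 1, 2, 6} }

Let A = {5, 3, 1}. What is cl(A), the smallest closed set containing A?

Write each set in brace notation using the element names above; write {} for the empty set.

{5, 3, 4, 1}

X∖A={4, 2, 6}, int(X∖A)={2, 6}, hence cl(A)={5, 3, 4, 1}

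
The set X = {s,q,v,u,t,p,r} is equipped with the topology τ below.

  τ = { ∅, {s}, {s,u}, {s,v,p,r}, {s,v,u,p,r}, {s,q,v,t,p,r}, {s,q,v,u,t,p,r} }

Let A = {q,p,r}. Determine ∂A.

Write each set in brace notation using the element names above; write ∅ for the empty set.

opens ⊆ A: ∅; union → int = ∅
complement {s,v,u,t}; its interior {s,u}; cl(A) = X∖{s,u} = {q,v,t,p,r}
boundary = {q,v,t,p,r} ∖ ∅ = {q,v,t,p,r}

{q,v,t,p,r}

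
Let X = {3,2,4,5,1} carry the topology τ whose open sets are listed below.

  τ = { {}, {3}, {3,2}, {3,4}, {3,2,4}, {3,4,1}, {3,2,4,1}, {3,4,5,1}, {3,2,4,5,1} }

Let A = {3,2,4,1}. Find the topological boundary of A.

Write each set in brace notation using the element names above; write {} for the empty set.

opens ⊆ A: {}, {3}, {3,4}, {3,2}, {3,4,1}, {3,2,4}, {3,2,4,1}; union → int = {3,2,4,1}
complement {5}; its interior {}; cl(A) = X∖{} = {3,2,4,5,1}
boundary = {3,2,4,5,1} ∖ {3,2,4,1} = {5}

{5}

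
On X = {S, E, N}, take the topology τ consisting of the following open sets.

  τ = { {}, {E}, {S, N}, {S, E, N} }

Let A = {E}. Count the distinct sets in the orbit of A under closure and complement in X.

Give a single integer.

cl via duality: int({S, N}) = {S, N}, so X∖{S, N} = {E}
Write k for closure, c for complement:
  1. A     = {E}
  2. cA    = {S, N}
applying k or c yields no new set

2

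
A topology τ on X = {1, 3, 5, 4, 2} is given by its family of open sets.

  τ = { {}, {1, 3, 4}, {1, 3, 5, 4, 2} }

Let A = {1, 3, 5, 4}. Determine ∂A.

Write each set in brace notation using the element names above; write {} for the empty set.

open subsets of A: {}, {1, 3, 4}; so int(A) = {1, 3, 4}
closure: X∖int(X∖A) = X∖{} = {1, 3, 5, 4, 2}
∂A = {1, 3, 5, 4, 2} minus {1, 3, 4} = {5, 2}

{5, 2}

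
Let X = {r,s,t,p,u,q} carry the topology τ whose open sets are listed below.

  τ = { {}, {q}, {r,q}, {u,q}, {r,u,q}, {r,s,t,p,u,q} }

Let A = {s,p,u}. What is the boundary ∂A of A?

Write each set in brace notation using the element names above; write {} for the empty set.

interior: largest open inside A is {} (from {})
cl via duality: int({r,t,q}) = {r,q}, so X∖{r,q} = {s,t,p,u}
cl∖int = {s,t,p,u}

{s,t,p,u}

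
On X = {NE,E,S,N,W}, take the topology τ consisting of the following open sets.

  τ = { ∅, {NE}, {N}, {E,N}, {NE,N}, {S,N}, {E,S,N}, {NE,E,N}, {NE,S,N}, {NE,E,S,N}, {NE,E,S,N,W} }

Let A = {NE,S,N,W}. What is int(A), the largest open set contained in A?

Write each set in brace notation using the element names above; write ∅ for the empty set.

interior: largest open inside A is {NE,S,N} (from ∅, {N}, {NE}, {S,N}, {NE,N}, {NE,S,N})

{NE,S,N}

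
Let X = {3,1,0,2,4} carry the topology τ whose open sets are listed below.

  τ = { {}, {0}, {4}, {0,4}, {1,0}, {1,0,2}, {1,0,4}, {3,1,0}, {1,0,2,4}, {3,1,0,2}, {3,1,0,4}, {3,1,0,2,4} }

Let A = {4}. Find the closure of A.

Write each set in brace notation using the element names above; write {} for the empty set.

X∖A={3,1,0,2}, int(X∖A)={3,1,0,2}, hence cl(A)={4}

{4}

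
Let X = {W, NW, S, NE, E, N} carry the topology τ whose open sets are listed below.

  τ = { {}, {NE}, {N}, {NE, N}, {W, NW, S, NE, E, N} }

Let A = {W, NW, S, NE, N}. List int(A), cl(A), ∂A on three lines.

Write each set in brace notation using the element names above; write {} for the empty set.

opens ⊆ A: {}, {NE}, {N}, {NE, N}; union → int = {NE, N}
complement {E}; its interior {}; cl(A) = X∖{} = {W, NW, S, NE, E, N}
boundary = {W, NW, S, NE, E, N} ∖ {NE, N} = {W, NW, S, E}

int(A) = {NE, N}
cl(A)  = {W, NW, S, NE, E, N}
∂A     = {W, NW, S, E}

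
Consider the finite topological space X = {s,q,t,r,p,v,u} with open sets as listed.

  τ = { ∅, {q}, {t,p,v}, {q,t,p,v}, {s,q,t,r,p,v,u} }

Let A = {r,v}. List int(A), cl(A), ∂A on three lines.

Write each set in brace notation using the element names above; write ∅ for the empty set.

int(A) = ∅
cl(A)  = {s,t,r,p,v,u}
∂A     = {s,t,r,p,v,u}

open subsets of A: ∅; so int(A) = ∅
closure: X∖int(X∖A) = X∖{q} = {s,t,r,p,v,u}
∂A = {s,t,r,p,v,u} minus ∅ = {s,t,r,p,v,u}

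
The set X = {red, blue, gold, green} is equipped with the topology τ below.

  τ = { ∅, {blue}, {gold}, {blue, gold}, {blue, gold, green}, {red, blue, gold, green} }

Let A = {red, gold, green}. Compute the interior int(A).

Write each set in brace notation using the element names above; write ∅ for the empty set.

opens ⊆ A: ∅, {gold}; union → int = {gold}

{gold}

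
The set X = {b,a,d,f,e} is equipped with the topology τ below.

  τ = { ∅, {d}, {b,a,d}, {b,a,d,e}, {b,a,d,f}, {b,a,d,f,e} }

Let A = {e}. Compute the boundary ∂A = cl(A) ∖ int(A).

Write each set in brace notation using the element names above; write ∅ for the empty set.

{e}

interior: largest open inside A is ∅ (from ∅)
cl via duality: int({b,a,d,f}) = {b,a,d,f}, so X∖{b,a,d,f} = {e}
cl∖int = {e}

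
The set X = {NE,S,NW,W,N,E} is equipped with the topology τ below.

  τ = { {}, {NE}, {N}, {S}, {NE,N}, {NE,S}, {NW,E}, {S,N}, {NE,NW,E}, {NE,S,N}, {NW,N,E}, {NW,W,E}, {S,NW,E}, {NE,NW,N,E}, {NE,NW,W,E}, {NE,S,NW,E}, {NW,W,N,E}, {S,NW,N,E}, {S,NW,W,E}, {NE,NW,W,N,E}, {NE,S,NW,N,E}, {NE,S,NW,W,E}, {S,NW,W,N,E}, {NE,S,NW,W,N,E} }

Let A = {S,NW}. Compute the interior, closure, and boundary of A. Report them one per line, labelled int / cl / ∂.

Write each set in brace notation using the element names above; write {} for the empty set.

U open, U⊆A: {}, {S}. int(A) = ⋃ = {S}
X∖A={NE,W,N,E}, int(X∖A)={NE,N}, hence cl(A)={S,NW,W,E}
∂A: remove int from cl → {NW,W,E}

int(A) = {S}
cl(A)  = {S,NW,W,E}
∂A     = {NW,W,E}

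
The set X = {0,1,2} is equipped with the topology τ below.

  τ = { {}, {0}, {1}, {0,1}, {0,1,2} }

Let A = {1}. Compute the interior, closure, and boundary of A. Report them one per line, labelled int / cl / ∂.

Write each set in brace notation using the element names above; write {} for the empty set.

int(A) = {1}
cl(A)  = {1,2}
∂A     = {2}

U open, U⊆A: {}, {1}. int(A) = ⋃ = {1}
X∖A={0,2}, int(X∖A)={0}, hence cl(A)={1,2}
∂A: remove int from cl → {2}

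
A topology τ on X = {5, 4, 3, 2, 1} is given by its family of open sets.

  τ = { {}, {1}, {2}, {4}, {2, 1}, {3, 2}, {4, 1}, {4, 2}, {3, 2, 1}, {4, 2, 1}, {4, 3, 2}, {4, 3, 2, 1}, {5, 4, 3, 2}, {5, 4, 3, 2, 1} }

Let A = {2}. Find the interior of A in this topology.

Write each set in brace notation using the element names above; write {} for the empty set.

{2}

opens ⊆ A: {}, {2}; union → int = {2}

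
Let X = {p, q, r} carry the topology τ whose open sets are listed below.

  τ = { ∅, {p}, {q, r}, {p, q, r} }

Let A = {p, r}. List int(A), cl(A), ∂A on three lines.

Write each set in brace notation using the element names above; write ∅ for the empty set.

int(A) = {p}
cl(A)  = {p, q, r}
∂A     = {q, r}

interior: largest open inside A is {p} (from ∅, {p})
cl via duality: int({q}) = ∅, so X∖∅ = {p, q, r}
cl∖int = {q, r}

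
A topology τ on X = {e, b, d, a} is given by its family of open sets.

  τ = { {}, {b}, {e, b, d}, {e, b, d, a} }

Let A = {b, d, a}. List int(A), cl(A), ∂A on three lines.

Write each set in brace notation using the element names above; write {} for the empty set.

int(A) = {b}
cl(A)  = {e, b, d, a}
∂A     = {e, d, a}

open subsets of A: {}, {b}; so int(A) = {b}
closure: X∖int(X∖A) = X∖{} = {e, b, d, a}
∂A = {e, b, d, a} minus {b} = {e, d, a}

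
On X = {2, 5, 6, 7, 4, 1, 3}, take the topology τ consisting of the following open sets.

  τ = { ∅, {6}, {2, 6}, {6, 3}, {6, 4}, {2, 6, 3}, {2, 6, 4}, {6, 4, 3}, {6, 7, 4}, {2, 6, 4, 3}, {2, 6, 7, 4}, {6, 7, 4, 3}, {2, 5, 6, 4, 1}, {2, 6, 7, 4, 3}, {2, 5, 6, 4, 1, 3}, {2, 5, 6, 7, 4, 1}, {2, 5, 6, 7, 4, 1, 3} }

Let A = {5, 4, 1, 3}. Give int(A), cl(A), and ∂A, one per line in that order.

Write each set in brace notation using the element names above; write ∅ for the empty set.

U open, U⊆A: ∅. int(A) = ⋃ = ∅
X∖A={2, 6, 7}, int(X∖A)={2, 6}, hence cl(A)={5, 7, 4, 1, 3}
∂A: remove int from cl → {5, 7, 4, 1, 3}

int(A) = ∅
cl(A)  = {5, 7, 4, 1, 3}
∂A     = {5, 7, 4, 1, 3}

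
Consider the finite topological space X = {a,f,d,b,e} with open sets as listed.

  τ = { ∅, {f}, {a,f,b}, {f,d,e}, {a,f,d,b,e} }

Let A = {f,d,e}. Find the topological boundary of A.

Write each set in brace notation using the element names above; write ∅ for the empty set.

U open, U⊆A: ∅, {f}, {f,d,e}. int(A) = ⋃ = {f,d,e}
X∖A={a,b}, int(X∖A)=∅, hence cl(A)={a,f,d,b,e}
∂A: remove int from cl → {a,b}

{a,b}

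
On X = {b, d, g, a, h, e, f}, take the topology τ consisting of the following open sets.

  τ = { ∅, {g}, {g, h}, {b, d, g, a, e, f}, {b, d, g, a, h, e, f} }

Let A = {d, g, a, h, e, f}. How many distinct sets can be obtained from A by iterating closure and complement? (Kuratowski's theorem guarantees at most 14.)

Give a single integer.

complement {b}; its interior ∅; cl(A) = X∖∅ = {b, d, g, a, h, e, f}
With k = closure, c = complement:
  1. A     = {d, g, a, h, e, f}
  2. kA    = {b, d, g, a, h, e, f}
  3. cA    = {b}
  4. ckA   = ∅
  5. kcA   = {b, d, a, e, f}
  6. ckcA  = {g, h}
k, c of each give nothing new

6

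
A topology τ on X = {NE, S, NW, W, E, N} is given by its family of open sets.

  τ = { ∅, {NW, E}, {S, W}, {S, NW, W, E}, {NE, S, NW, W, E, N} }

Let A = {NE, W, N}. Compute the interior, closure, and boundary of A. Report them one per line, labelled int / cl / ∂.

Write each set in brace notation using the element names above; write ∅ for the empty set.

int(A) = ∅
cl(A)  = {NE, S, W, N}
∂A     = {NE, S, W, N}

open subsets of A: ∅; so int(A) = ∅
closure: X∖int(X∖A) = X∖{NW, E} = {NE, S, W, N}
∂A = {NE, S, W, N} minus ∅ = {NE, S, W, N}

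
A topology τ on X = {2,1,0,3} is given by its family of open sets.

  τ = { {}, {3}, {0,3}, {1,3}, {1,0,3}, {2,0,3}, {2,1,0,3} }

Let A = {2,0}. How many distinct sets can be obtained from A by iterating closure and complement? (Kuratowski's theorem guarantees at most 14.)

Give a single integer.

4

complement {1,3}; its interior {1,3}; cl(A) = X∖{1,3} = {2,0}
With k = closure, c = complement:
  1. A     = {2,0}
  2. cA    = {1,3}
  3. kcA   = {2,1,0,3}
  4. ckcA  = {}
k, c of each give nothing new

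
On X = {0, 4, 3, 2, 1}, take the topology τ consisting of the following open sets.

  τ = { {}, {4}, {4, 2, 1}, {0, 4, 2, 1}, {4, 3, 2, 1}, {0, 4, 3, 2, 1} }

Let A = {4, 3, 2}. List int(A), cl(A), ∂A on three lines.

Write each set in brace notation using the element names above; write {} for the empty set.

int(A) = {4}
cl(A)  = {0, 4, 3, 2, 1}
∂A     = {0, 3, 2, 1}

interior: largest open inside A is {4} (from {}, {4})
cl via duality: int({0, 1}) = {}, so X∖{} = {0, 4, 3, 2, 1}
cl∖int = {0, 3, 2, 1}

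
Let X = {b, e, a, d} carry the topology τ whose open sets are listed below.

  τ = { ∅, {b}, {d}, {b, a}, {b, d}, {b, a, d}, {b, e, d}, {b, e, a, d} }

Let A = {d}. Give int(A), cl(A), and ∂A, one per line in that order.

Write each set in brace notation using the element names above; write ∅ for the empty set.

interior: largest open inside A is {d} (from ∅, {d})
cl via duality: int({b, e, a}) = {b, a}, so X∖{b, a} = {e, d}
cl∖int = {e}

int(A) = {d}
cl(A)  = {e, d}
∂A     = {e}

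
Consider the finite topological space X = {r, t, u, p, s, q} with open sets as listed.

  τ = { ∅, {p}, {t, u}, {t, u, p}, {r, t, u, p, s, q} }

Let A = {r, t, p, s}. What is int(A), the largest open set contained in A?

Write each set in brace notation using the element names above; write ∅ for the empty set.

{p}

U open, U⊆A: ∅, {p}. int(A) = ⋃ = {p}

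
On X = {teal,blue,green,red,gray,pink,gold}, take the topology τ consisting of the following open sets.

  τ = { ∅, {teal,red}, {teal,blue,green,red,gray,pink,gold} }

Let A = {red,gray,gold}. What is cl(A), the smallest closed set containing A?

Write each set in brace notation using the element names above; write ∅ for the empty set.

X∖A={teal,blue,green,pink}, int(X∖A)=∅, hence cl(A)={teal,blue,green,red,gray,pink,gold}

{teal,blue,green,red,gray,pink,gold}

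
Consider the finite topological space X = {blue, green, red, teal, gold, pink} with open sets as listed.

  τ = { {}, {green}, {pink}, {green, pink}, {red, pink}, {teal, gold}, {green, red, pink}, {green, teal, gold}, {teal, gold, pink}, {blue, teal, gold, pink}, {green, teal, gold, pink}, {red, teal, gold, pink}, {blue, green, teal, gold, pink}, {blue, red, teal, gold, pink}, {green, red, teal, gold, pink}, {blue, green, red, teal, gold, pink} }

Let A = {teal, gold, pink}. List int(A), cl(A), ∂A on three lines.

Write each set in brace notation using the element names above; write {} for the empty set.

opens ⊆ A: {}, {pink}, {teal, gold}, {teal, gold, pink}; union → int = {teal, gold, pink}
complement {blue, green, red}; its interior {green}; cl(A) = X∖{green} = {blue, red, teal, gold, pink}
boundary = {blue, red, teal, gold, pink} ∖ {teal, gold, pink} = {blue, red}

int(A) = {teal, gold, pink}
cl(A)  = {blue, red, teal, gold, pink}
∂A     = {blue, red}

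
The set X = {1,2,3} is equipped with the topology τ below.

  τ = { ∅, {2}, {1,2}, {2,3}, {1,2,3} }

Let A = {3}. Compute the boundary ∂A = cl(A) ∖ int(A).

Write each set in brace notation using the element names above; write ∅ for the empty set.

{3}

opens ⊆ A: ∅; union → int = ∅
complement {1,2}; its interior {1,2}; cl(A) = X∖{1,2} = {3}
boundary = {3} ∖ ∅ = {3}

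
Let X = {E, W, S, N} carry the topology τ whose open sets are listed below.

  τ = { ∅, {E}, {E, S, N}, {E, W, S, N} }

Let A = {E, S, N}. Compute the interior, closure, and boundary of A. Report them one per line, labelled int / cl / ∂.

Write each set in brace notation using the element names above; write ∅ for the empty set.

opens ⊆ A: ∅, {E}, {E, S, N}; union → int = {E, S, N}
complement {W}; its interior ∅; cl(A) = X∖∅ = {E, W, S, N}
boundary = {E, W, S, N} ∖ {E, S, N} = {W}

int(A) = {E, S, N}
cl(A)  = {E, W, S, N}
∂A     = {W}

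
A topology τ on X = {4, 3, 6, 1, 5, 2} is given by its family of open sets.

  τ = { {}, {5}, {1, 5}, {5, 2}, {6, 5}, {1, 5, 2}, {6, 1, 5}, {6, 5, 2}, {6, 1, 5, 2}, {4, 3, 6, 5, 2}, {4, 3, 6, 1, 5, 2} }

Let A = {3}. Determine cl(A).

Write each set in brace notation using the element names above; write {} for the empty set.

{4, 3}

X∖A={4, 6, 1, 5, 2}, int(X∖A)={6, 1, 5, 2}, hence cl(A)={4, 3}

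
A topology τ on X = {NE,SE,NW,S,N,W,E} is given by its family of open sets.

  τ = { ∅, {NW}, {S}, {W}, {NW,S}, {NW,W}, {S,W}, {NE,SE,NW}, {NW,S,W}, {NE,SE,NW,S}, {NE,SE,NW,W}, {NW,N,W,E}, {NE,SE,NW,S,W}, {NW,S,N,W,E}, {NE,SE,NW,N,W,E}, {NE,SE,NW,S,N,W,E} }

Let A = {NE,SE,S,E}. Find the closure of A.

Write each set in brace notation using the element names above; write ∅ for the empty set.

complement {NW,N,W}; its interior {NW,W}; cl(A) = X∖{NW,W} = {NE,SE,S,N,E}

{NE,SE,S,N,E}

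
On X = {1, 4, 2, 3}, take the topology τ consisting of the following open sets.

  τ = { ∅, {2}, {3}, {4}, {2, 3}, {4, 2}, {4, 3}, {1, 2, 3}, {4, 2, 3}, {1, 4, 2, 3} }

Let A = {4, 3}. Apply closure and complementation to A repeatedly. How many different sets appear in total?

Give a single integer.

4

cl via duality: int({1, 2}) = {2}, so X∖{2} = {1, 4, 3}
Write k for closure, c for complement:
  1. A     = {4, 3}
  2. kA    = {1, 4, 3}
  3. cA    = {1, 2}
  4. ckA   = {2}
applying k or c yields no new set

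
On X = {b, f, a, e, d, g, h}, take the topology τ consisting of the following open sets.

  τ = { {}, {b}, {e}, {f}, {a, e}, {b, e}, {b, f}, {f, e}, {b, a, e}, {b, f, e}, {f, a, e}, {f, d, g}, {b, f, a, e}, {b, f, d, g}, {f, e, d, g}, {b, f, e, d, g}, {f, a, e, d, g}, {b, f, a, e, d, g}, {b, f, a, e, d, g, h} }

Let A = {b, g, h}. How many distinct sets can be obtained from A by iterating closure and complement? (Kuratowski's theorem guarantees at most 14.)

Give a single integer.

8

closure: X∖int(X∖A) = X∖{f, a, e} = {b, d, g, h}
Let k=closure and c=complement:
  1. A     = {b, g, h}
  2. kA    = {b, d, g, h}
  3. cA    = {f, a, e, d}
  4. ckA   = {f, a, e}
  5. kcA   = {f, a, e, d, g, h}
  6. ckcA  = {b}
  7. kckcA = {b, h}
  8. ckckcA = {f, a, e, d, g}
— saturated at 8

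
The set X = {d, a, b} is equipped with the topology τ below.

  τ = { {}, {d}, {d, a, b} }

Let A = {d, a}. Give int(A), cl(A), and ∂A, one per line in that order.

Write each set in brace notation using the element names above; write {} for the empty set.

open subsets of A: {}, {d}; so int(A) = {d}
closure: X∖int(X∖A) = X∖{} = {d, a, b}
∂A = {d, a, b} minus {d} = {a, b}

int(A) = {d}
cl(A)  = {d, a, b}
∂A     = {a, b}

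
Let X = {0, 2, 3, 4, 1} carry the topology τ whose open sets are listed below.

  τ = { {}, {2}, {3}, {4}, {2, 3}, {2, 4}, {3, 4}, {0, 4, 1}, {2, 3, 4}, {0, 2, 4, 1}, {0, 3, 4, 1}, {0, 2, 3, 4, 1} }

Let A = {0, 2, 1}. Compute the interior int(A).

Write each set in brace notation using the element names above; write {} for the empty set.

open subsets of A: {}, {2}; so int(A) = {2}

{2}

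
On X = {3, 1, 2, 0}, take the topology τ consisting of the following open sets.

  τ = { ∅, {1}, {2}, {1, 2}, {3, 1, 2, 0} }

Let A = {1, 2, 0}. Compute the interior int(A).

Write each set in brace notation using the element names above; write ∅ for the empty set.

open subsets of A: ∅, {2}, {1}, {1, 2}; so int(A) = {1, 2}

{1, 2}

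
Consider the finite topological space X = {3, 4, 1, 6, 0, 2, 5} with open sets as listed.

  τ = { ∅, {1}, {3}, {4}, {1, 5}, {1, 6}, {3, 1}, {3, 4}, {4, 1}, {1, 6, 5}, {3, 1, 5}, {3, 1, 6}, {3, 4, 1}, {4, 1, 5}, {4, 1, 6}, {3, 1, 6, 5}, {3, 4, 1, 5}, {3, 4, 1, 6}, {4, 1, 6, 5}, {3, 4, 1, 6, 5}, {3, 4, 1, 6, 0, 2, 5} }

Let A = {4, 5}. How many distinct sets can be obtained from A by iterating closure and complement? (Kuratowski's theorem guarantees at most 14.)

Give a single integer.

8

cl via duality: int({3, 1, 6, 0, 2}) = {3, 1, 6}, so X∖{3, 1, 6} = {4, 0, 2, 5}
Write k for closure, c for complement:
  1. A     = {4, 5}
  2. kA    = {4, 0, 2, 5}
  3. cA    = {3, 1, 6, 0, 2}
  4. ckA   = {3, 1, 6}
  5. kcA   = {3, 1, 6, 0, 2, 5}
  6. ckcA  = {4}
  7. kckcA = {4, 0, 2}
  8. ckckcA = {3, 1, 6, 5}
applying k or c yields no new set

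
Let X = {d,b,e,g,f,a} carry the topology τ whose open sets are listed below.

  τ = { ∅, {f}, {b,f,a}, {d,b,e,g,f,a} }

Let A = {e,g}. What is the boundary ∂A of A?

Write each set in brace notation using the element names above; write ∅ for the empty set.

open subsets of A: ∅; so int(A) = ∅
closure: X∖int(X∖A) = X∖{b,f,a} = {d,e,g}
∂A = {d,e,g} minus ∅ = {d,e,g}

{d,e,g}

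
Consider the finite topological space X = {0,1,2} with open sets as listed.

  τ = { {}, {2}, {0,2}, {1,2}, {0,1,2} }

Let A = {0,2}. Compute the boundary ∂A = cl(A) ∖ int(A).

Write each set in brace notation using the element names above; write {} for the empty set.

{1}

interior: largest open inside A is {0,2} (from {}, {2}, {0,2})
cl via duality: int({1}) = {}, so X∖{} = {0,1,2}
cl∖int = {1}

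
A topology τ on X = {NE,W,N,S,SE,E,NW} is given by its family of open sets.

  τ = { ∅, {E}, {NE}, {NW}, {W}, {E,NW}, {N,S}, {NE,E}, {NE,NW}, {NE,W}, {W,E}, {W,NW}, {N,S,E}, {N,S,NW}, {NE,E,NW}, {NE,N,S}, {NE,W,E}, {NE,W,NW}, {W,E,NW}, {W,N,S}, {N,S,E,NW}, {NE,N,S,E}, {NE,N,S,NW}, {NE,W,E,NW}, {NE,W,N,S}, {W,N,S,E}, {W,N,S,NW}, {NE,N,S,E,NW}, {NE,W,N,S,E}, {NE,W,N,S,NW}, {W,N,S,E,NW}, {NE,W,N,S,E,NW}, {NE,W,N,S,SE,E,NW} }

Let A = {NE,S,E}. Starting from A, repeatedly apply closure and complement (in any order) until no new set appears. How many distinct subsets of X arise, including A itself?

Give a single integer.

10

complement {W,N,SE,NW}; its interior {W,NW}; cl(A) = X∖{W,NW} = {NE,N,S,SE,E}
With k = closure, c = complement:
  1. A     = {NE,S,E}
  2. kA    = {NE,N,S,SE,E}
  3. cA    = {W,N,SE,NW}
  4. ckA   = {W,NW}
  5. kcA   = {W,N,S,SE,NW}
  6. kckA  = {W,SE,NW}
  7. ckcA  = {NE,E}
  8. ckckA = {NE,N,S,E}
  9. kckcA = {NE,SE,E}
  10. ckckcA = {W,N,S,NW}
k, c of each give nothing new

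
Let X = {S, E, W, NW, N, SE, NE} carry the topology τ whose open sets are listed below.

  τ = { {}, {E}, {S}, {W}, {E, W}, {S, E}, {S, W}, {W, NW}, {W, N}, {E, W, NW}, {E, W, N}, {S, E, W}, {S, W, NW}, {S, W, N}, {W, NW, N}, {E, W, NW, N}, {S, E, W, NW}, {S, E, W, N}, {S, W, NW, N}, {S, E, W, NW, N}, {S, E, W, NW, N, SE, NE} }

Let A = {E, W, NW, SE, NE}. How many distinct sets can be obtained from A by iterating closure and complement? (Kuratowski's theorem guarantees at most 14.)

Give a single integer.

cl via duality: int({S, N}) = {S}, so X∖{S} = {E, W, NW, N, SE, NE}
Write k for closure, c for complement:
  1. A     = {E, W, NW, SE, NE}
  2. kA    = {E, W, NW, N, SE, NE}
  3. cA    = {S, N}
  4. ckA   = {S}
  5. kcA   = {S, N, SE, NE}
  6. kckA  = {S, SE, NE}
  7. ckcA  = {E, W, NW}
  8. ckckA = {E, W, NW, N}
applying k or c yields no new set

8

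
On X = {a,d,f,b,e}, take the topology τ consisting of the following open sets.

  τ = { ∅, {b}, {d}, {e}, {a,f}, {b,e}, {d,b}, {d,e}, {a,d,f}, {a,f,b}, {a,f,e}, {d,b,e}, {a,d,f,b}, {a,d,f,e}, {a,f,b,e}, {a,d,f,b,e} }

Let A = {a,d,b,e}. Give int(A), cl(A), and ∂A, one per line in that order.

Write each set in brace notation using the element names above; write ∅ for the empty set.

interior: largest open inside A is {d,b,e} (from ∅, {b}, {e}, {d}, {d,e}, {d,b}, {b,e}, {d,b,e})
cl via duality: int({f}) = ∅, so X∖∅ = {a,d,f,b,e}
cl∖int = {a,f}

int(A) = {d,b,e}
cl(A)  = {a,d,f,b,e}
∂A     = {a,f}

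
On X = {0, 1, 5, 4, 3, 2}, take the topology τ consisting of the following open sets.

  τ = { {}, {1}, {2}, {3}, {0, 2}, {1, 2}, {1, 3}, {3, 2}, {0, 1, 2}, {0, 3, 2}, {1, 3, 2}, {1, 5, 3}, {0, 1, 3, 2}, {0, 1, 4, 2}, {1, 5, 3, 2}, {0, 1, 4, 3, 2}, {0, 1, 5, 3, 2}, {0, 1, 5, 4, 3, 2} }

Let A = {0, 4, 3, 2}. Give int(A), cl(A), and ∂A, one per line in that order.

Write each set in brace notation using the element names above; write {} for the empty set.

open subsets of A: {}, {2}, {3}, {3, 2}, {0, 2}, {0, 3, 2}; so int(A) = {0, 3, 2}
closure: X∖int(X∖A) = X∖{1} = {0, 5, 4, 3, 2}
∂A = {0, 5, 4, 3, 2} minus {0, 3, 2} = {5, 4}

int(A) = {0, 3, 2}
cl(A)  = {0, 5, 4, 3, 2}
∂A     = {5, 4}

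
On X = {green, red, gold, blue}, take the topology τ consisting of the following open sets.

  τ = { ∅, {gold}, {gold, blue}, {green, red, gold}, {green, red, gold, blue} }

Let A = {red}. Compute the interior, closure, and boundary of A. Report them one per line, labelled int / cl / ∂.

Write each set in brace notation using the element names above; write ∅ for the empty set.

U open, U⊆A: ∅. int(A) = ⋃ = ∅
X∖A={green, gold, blue}, int(X∖A)={gold, blue}, hence cl(A)={green, red}
∂A: remove int from cl → {green, red}

int(A) = ∅
cl(A)  = {green, red}
∂A     = {green, red}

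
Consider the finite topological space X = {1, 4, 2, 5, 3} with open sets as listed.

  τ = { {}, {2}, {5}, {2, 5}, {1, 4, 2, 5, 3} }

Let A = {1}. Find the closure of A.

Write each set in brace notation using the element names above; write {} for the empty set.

{1, 4, 3}

X∖A={4, 2, 5, 3}, int(X∖A)={2, 5}, hence cl(A)={1, 4, 3}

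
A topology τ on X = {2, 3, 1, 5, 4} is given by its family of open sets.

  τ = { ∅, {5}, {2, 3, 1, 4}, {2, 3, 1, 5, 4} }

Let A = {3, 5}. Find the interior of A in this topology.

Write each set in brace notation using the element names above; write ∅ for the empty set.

interior: largest open inside A is {5} (from ∅, {5})

{5}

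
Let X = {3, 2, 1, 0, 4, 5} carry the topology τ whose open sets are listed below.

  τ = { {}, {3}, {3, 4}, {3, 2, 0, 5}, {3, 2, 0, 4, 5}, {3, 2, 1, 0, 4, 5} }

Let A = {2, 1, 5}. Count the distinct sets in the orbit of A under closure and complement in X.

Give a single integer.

closure: X∖int(X∖A) = X∖{3, 4} = {2, 1, 0, 5}
Let k=closure and c=complement:
  1. A     = {2, 1, 5}
  2. kA    = {2, 1, 0, 5}
  3. cA    = {3, 0, 4}
  4. ckA   = {3, 4}
  5. kcA   = {3, 2, 1, 0, 4, 5}
  6. ckcA  = {}
— saturated at 6

6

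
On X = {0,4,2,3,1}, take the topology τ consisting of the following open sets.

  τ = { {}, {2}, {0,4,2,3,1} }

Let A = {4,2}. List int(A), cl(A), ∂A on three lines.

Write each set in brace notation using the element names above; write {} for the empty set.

opens ⊆ A: {}, {2}; union → int = {2}
complement {0,3,1}; its interior {}; cl(A) = X∖{} = {0,4,2,3,1}
boundary = {0,4,2,3,1} ∖ {2} = {0,4,3,1}

int(A) = {2}
cl(A)  = {0,4,2,3,1}
∂A     = {0,4,3,1}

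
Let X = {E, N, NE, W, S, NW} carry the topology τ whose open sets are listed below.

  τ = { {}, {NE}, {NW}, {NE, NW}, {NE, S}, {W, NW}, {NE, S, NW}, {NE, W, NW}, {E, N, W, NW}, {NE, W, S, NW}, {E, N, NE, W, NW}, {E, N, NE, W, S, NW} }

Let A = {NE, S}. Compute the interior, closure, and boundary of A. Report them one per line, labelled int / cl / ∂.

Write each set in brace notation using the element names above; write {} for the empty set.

int(A) = {NE, S}
cl(A)  = {NE, S}
∂A     = {}

opens ⊆ A: {}, {NE}, {NE, S}; union → int = {NE, S}
complement {E, N, W, NW}; its interior {E, N, W, NW}; cl(A) = X∖{E, N, W, NW} = {NE, S}
boundary = {NE, S} ∖ {NE, S} = {}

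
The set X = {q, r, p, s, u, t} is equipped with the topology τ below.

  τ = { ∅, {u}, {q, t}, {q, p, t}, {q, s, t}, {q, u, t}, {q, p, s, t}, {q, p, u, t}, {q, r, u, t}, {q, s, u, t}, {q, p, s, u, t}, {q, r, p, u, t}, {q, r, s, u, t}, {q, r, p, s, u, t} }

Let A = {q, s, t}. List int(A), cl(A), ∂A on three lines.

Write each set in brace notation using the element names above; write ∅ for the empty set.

int(A) = {q, s, t}
cl(A)  = {q, r, p, s, t}
∂A     = {r, p}

opens ⊆ A: ∅, {q, t}, {q, s, t}; union → int = {q, s, t}
complement {r, p, u}; its interior {u}; cl(A) = X∖{u} = {q, r, p, s, t}
boundary = {q, r, p, s, t} ∖ {q, s, t} = {r, p}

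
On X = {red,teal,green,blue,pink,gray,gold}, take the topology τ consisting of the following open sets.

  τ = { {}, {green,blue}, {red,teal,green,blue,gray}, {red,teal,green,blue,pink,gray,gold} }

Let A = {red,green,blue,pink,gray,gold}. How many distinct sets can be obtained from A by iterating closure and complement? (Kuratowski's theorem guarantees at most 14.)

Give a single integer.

6

cl via duality: int({teal}) = {}, so X∖{} = {red,teal,green,blue,pink,gray,gold}
Write k for closure, c for complement:
  1. A     = {red,green,blue,pink,gray,gold}
  2. kA    = {red,teal,green,blue,pink,gray,gold}
  3. cA    = {teal}
  4. ckA   = {}
  5. kcA   = {red,teal,pink,gray,gold}
  6. ckcA  = {green,blue}
applying k or c yields no new set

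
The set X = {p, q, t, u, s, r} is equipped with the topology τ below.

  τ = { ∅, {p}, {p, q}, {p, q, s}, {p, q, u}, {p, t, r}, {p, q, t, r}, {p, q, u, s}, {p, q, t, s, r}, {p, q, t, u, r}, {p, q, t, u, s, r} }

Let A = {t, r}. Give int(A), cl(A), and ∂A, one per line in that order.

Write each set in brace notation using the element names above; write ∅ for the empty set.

U open, U⊆A: ∅. int(A) = ⋃ = ∅
X∖A={p, q, u, s}, int(X∖A)={p, q, u, s}, hence cl(A)={t, r}
∂A: remove int from cl → {t, r}

int(A) = ∅
cl(A)  = {t, r}
∂A     = {t, r}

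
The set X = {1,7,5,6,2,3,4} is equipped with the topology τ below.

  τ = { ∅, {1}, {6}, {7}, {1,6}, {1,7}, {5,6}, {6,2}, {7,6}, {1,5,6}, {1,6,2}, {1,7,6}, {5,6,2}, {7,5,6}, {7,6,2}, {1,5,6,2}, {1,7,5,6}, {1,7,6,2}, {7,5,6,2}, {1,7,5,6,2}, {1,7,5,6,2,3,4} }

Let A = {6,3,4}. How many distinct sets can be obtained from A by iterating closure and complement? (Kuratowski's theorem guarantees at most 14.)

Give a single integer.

cl via duality: int({1,7,5,2}) = {1,7}, so X∖{1,7} = {5,6,2,3,4}
Write k for closure, c for complement:
  1. A     = {6,3,4}
  2. kA    = {5,6,2,3,4}
  3. cA    = {1,7,5,2}
  4. ckA   = {1,7}
  5. kcA   = {1,7,5,2,3,4}
  6. kckA  = {1,7,3,4}
  7. ckcA  = {6}
  8. ckckA = {5,6,2}
applying k or c yields no new set

8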